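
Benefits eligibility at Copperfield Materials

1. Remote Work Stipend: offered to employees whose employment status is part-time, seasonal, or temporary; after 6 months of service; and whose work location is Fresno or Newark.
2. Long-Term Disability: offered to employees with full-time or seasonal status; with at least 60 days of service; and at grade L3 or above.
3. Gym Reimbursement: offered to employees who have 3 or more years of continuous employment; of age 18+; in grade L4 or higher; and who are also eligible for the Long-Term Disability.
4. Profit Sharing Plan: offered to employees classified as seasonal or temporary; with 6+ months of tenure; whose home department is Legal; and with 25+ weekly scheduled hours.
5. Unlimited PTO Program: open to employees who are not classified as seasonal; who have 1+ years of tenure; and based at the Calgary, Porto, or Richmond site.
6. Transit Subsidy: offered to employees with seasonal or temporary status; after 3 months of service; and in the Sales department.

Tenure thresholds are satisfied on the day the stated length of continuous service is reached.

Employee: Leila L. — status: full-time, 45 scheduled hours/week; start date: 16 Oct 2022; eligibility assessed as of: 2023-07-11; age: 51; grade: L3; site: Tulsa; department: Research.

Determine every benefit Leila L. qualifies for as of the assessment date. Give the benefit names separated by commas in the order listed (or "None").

Long-Term Disability

Service from 16 Oct 2022 to 2023-07-11: 268 days.
Remote Work Stipend — status full-time ✗ (requires part-time, seasonal, or temporary) → not eligible.
Long-Term Disability — status full-time ✓; service 268 days ≥ 60 days ✓; grade L3 ≥ L3 ✓ → eligible.
Gym Reimbursement — service 268 days < 3 years (≈1095 days) ✗ → not eligible.
Profit Sharing Plan — status full-time ✗ (requires seasonal or temporary) → not eligible.
Unlimited PTO Program — status full-time ✓ (not excluded); service 268 days < 1 year (≈365 days) ✗ → not eligible.
Transit Subsidy — status full-time ✗ (requires seasonal or temporary) → not eligible.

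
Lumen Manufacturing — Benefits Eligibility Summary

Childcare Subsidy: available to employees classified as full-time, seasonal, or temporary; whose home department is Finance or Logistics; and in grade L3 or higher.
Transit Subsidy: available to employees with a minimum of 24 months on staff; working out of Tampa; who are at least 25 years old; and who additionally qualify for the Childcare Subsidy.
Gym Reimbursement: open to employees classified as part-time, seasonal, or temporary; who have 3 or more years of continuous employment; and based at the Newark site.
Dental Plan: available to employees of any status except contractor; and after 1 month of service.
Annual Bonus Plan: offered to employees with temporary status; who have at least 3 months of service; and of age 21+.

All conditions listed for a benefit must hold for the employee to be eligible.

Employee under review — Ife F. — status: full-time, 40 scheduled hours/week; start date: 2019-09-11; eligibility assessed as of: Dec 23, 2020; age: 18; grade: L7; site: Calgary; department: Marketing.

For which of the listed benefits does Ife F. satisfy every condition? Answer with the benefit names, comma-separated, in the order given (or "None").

Dental Plan

Service from 2019-09-11 to Dec 23, 2020: 469 days.
Childcare Subsidy — status full-time ✓; dept Marketing ✗ → not eligible.
Transit Subsidy — service 469 days < 24 months (≈720 days) ✗ → not eligible.
Gym Reimbursement — status full-time ✗ (requires part-time, seasonal, or temporary) → not eligible.
Dental Plan — status full-time ✓ (not excluded); service 469 days ≥ 1 month (≈30 days) ✓ → eligible.
Annual Bonus Plan — status full-time ✗ (requires temporary) → not eligible.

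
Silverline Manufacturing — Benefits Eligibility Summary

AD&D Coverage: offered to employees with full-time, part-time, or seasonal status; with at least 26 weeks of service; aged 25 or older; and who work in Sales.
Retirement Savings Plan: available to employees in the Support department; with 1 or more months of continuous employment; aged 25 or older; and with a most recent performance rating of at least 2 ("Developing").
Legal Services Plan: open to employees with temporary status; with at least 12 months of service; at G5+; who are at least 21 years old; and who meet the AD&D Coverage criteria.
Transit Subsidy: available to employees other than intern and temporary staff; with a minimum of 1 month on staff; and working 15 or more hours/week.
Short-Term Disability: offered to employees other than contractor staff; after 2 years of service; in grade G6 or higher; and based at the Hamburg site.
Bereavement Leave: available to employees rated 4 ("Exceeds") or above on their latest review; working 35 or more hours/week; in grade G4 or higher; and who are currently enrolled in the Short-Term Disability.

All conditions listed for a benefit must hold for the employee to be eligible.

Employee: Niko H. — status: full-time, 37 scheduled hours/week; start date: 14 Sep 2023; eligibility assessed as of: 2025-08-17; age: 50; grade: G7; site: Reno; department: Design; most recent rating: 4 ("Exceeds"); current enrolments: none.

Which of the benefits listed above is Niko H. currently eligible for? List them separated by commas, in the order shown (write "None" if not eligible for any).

Transit Subsidy

Service from 14 Sep 2023 to 2025-08-17: 703 days.
AD&D Coverage — status full-time ✓; service 703 days ≥ 26 weeks (≈182 days) ✓; age 50 ≥ 25 ✓; dept Design ✗ → not eligible.
Retirement Savings Plan — dept Design ✗ → not eligible.
Legal Services Plan — status full-time ✗ (requires temporary) → not eligible.
Transit Subsidy — status full-time ✓ (not excluded); service 703 days ≥ 1 month (≈30 days) ✓; 37 hrs/wk ≥ 15 ✓ → eligible.
Short-Term Disability — status full-time ✓ (not excluded); service 703 days < 2 years (≈730 days) ✗ → not eligible.
Bereavement Leave — rating 4 ≥ 4 ✓; 37 hrs/wk ≥ 35 ✓; grade G7 ≥ G4 ✓; not enrolled in Short-Term Disability ✗ → not eligible.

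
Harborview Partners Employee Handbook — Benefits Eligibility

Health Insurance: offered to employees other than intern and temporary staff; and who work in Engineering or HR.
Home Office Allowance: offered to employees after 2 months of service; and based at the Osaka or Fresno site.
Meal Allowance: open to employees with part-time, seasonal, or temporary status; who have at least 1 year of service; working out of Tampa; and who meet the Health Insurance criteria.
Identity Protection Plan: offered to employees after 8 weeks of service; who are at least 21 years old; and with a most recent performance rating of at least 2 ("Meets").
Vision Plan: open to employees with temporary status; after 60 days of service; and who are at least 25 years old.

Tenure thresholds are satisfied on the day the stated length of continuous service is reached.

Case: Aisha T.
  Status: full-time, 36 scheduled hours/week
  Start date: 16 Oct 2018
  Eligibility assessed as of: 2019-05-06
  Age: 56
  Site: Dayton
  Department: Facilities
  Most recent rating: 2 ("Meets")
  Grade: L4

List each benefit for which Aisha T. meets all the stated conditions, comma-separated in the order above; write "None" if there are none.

Identity Protection Plan

Service from 16 Oct 2018 to 2019-05-06: 202 days.
Health Insurance — status full-time ✓ (not excluded); dept Facilities ✗ → not eligible.
Home Office Allowance — service 202 days ≥ 2 months (≈60 days) ✓; site Dayton ✗ (not Osaka or Fresno) → not eligible.
Meal Allowance — status full-time ✗ (requires part-time, seasonal, or temporary) → not eligible.
Identity Protection Plan — service 202 days ≥ 8 weeks (≈56 days) ✓; age 56 ≥ 21 ✓; rating 2 ≥ 2 ✓ → eligible.
Vision Plan — status full-time ✗ (requires temporary) → not eligible.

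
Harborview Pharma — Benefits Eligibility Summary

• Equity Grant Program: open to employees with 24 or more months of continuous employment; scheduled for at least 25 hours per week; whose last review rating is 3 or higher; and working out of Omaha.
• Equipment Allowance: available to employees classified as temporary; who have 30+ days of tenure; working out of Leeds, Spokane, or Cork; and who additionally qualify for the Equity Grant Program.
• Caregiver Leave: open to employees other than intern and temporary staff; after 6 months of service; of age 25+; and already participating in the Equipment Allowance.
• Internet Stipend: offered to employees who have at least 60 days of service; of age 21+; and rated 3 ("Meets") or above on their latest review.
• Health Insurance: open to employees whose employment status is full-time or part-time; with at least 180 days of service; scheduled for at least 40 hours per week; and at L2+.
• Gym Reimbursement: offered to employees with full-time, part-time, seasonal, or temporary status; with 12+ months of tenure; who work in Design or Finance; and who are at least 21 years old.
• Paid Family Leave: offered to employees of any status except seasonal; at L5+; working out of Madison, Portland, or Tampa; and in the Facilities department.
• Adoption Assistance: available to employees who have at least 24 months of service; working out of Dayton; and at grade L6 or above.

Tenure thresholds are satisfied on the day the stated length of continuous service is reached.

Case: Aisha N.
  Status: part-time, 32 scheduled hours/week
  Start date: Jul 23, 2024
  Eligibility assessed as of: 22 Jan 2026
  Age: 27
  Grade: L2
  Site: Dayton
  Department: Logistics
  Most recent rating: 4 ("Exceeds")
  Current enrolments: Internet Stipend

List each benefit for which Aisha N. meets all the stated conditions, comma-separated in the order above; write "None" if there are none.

Internet Stipend

Service from Jul 23, 2024 to 22 Jan 2026: 548 days.
Equity Grant Program — service 548 days < 24 months (≈720 days) ✗ → not eligible.
Equipment Allowance — status part-time ✗ (requires temporary) → not eligible.
Caregiver Leave — status part-time ✓ (not excluded); service 548 days ≥ 6 months (≈180 days) ✓; age 27 ≥ 25 ✓; not enrolled in Equipment Allowance ✗ → not eligible.
Internet Stipend — service 548 days ≥ 60 days ✓; age 27 ≥ 21 ✓; rating 4 ≥ 3 ✓ → eligible.
Health Insurance — status part-time ✓; service 548 days ≥ 180 days ✓; 32 hrs/wk < 40 ✗ → not eligible.
Gym Reimbursement — status part-time ✓; service 548 days ≥ 12 months (≈360 days) ✓; dept Logistics ✗ → not eligible.
Paid Family Leave — status part-time ✓ (not excluded); grade L2 < L5 ✗ → not eligible.
Adoption Assistance — service 548 days < 24 months (≈720 days) ✗ → not eligible.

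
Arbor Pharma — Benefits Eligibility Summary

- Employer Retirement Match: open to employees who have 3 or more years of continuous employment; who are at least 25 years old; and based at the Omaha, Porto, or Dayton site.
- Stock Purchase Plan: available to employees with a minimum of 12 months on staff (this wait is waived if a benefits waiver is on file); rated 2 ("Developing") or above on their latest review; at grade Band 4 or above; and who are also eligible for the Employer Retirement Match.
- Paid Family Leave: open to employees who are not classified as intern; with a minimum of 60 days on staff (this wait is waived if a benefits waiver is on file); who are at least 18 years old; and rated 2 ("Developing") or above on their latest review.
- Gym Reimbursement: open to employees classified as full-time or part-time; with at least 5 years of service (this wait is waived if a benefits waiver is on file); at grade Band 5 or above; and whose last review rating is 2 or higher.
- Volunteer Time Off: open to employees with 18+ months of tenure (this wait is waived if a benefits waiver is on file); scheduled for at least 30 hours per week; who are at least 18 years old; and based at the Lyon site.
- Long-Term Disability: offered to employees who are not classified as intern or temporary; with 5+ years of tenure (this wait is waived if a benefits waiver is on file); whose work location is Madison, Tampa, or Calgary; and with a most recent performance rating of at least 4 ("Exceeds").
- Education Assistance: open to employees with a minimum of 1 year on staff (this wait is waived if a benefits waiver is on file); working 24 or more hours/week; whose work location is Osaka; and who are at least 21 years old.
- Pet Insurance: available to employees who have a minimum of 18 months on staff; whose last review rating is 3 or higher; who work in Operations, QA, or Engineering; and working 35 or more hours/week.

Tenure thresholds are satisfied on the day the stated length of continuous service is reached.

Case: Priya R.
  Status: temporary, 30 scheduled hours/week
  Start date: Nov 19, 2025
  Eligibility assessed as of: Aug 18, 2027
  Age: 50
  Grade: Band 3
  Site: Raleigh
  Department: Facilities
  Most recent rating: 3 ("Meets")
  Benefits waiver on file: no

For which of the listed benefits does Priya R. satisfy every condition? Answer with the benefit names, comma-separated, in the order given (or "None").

Service from Nov 19, 2025 to Aug 18, 2027: 637 days.
Employer Retirement Match — service 637 days < 3 years (≈1095 days) ✗ → not eligible.
Stock Purchase Plan — no waiver, service 637 days ≥ 12 months (≈360 days) ✓; rating 3 ≥ 2 ✓; grade Band 3 < Band 4 ✗ → not eligible.
Paid Family Leave — status temporary ✓ (not excluded); no waiver, service 637 days ≥ 60 days ✓; age 50 ≥ 18 ✓; rating 3 ≥ 2 ✓ → eligible.
Gym Reimbursement — status temporary ✗ (requires full-time or part-time) → not eligible.
Volunteer Time Off — no waiver, service 637 days ≥ 18 months (≈540 days) ✓; 30 hrs/wk ≥ 30 ✓; age 50 ≥ 18 ✓; site Raleigh ✗ (not Lyon) → not eligible.
Long-Term Disability — status temporary ✗ (excluded) → not eligible.
Education Assistance — no waiver, service 637 days ≥ 1 year (≈365 days) ✓; 30 hrs/wk ≥ 24 ✓; site Raleigh ✗ (not Osaka) → not eligible.
Pet Insurance — service 637 days ≥ 18 months (≈540 days) ✓; rating 3 ≥ 3 ✓; dept Facilities ✗ → not eligible.

Paid Family Leave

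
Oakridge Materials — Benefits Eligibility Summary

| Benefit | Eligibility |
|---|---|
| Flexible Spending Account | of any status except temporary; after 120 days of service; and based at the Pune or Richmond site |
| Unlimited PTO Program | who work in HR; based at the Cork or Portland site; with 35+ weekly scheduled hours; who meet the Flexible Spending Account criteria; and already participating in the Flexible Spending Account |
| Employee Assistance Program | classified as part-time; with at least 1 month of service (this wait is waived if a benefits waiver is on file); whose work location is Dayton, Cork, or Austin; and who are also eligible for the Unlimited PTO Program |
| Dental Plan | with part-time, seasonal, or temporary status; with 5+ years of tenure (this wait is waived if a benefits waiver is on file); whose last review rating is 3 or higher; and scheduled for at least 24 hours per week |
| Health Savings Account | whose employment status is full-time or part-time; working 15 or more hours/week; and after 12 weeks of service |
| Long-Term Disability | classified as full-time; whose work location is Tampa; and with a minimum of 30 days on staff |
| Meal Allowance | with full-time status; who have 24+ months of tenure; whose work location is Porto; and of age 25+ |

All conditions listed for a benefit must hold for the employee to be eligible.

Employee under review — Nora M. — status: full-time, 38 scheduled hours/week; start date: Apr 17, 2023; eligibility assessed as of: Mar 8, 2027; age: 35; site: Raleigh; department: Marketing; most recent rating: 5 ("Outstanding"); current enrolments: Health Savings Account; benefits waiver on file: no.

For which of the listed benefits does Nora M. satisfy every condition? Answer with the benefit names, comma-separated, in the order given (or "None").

Health Savings Account

Service from Apr 17, 2023 to Mar 8, 2027: 1421 days.
Flexible Spending Account — status full-time ✓ (not excluded); service 1421 days ≥ 120 days ✓; site Raleigh ✗ (not Pune or Richmond) → not eligible.
Unlimited PTO Program — dept Marketing ✗ → not eligible.
Employee Assistance Program — status full-time ✗ (requires part-time) → not eligible.
Dental Plan — status full-time ✗ (requires part-time, seasonal, or temporary) → not eligible.
Health Savings Account — status full-time ✓; 38 hrs/wk ≥ 15 ✓; service 1421 days ≥ 12 weeks (≈84 days) ✓ → eligible.
Long-Term Disability — status full-time ✓; site Raleigh ✗ (not Tampa) → not eligible.
Meal Allowance — status full-time ✓; service 1421 days ≥ 24 months (≈720 days) ✓; site Raleigh ✗ (not Porto) → not eligible.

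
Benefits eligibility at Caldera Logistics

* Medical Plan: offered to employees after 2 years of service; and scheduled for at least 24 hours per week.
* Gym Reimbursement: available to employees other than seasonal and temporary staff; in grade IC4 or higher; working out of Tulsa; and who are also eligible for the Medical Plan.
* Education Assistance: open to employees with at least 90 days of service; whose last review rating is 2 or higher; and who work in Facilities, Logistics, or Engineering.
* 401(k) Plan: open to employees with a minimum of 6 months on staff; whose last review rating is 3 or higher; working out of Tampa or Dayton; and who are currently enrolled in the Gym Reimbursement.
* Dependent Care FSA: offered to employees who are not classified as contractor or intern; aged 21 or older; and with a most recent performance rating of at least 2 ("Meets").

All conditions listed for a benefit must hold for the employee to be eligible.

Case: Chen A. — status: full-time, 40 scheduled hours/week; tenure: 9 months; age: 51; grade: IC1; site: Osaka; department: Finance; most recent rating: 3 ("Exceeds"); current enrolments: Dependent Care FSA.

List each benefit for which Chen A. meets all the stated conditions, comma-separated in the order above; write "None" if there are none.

Medical Plan — service 9 months < 2 years (≈730 days) ✗ → not eligible.
Gym Reimbursement — status full-time ✓ (not excluded); grade IC1 < IC4 ✗ → not eligible.
Education Assistance — service 9 months ≥ 90 days ✓; rating 3 ≥ 2 ✓; dept Finance ✗ → not eligible.
401(k) Plan — service 9 months ≥ 6 months ✓; rating 3 ≥ 3 ✓; site Osaka ✗ (not Tampa or Dayton) → not eligible.
Dependent Care FSA — status full-time ✓ (not excluded); age 51 ≥ 21 ✓; rating 3 ≥ 2 ✓ → eligible.

Dependent Care FSA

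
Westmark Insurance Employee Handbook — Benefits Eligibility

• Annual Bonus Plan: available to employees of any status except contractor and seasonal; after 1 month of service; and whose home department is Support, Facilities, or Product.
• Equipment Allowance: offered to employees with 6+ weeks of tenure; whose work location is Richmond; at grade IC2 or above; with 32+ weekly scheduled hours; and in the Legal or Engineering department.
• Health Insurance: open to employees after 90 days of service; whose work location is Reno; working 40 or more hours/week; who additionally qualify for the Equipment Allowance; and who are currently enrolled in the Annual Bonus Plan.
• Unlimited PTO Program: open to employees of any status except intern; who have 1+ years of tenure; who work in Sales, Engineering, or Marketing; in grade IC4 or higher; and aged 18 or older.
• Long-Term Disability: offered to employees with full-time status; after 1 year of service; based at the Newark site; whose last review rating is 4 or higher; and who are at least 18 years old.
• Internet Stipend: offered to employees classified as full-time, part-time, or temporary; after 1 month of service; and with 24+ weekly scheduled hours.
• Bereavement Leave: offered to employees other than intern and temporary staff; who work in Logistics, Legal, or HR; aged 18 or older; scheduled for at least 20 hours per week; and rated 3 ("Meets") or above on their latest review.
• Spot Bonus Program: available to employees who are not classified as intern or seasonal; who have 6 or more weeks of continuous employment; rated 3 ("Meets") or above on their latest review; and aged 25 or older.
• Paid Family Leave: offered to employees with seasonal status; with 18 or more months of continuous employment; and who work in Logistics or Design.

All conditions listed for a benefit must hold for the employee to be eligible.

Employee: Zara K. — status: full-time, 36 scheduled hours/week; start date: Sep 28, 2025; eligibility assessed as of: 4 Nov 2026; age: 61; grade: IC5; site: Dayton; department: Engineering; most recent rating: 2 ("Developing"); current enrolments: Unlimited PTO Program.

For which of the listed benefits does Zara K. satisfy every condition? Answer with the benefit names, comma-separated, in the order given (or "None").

Service from Sep 28, 2025 to 4 Nov 2026: 402 days.
Annual Bonus Plan — status full-time ✓ (not excluded); service 402 days ≥ 1 month (≈30 days) ✓; dept Engineering ✗ → not eligible.
Equipment Allowance — service 402 days ≥ 6 weeks (≈42 days) ✓; site Dayton ✗ (not Richmond) → not eligible.
Health Insurance — service 402 days ≥ 90 days ✓; site Dayton ✗ (not Reno) → not eligible.
Unlimited PTO Program — status full-time ✓ (not excluded); service 402 days ≥ 1 year (≈365 days) ✓; dept Engineering ✓; grade IC5 ≥ IC4 ✓; age 61 ≥ 18 ✓ → eligible.
Long-Term Disability — status full-time ✓; service 402 days ≥ 1 year (≈365 days) ✓; site Dayton ✗ (not Newark) → not eligible.
Internet Stipend — status full-time ✓; service 402 days ≥ 1 month (≈30 days) ✓; 36 hrs/wk ≥ 24 ✓ → eligible.
Bereavement Leave — status full-time ✓ (not excluded); dept Engineering ✗ → not eligible.
Spot Bonus Program — status full-time ✓ (not excluded); service 402 days ≥ 6 weeks (≈42 days) ✓; rating 2 < 3 ✗ → not eligible.
Paid Family Leave — status full-time ✗ (requires seasonal) → not eligible.

Unlimited PTO Program, Internet Stipend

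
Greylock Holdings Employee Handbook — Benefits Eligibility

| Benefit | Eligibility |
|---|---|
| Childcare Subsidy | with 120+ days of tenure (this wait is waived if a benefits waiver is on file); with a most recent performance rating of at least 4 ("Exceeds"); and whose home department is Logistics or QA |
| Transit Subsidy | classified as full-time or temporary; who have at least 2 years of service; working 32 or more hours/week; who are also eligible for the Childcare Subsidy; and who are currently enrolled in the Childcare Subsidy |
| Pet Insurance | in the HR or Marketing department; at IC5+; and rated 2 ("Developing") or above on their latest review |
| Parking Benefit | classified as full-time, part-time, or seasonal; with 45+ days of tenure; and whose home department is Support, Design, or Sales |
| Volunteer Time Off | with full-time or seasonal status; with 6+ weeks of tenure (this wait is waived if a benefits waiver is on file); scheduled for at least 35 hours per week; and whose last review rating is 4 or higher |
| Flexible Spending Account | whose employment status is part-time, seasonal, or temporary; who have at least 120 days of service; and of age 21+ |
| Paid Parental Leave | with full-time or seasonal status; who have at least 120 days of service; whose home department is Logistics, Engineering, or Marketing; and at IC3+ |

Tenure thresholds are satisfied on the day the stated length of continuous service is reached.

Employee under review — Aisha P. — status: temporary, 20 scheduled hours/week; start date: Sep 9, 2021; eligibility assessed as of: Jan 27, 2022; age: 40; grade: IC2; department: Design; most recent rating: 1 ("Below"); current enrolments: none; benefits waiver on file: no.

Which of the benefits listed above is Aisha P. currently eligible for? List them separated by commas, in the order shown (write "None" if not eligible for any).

Flexible Spending Account

Service from Sep 9, 2021 to Jan 27, 2022: 140 days.
Childcare Subsidy — no waiver, service 140 days ≥ 120 days ✓; rating 1 < 4 ✗ → not eligible.
Transit Subsidy — status temporary ✓; service 140 days < 2 years (≈730 days) ✗ → not eligible.
Pet Insurance — dept Design ✗ → not eligible.
Parking Benefit — status temporary ✗ (requires full-time, part-time, or seasonal) → not eligible.
Volunteer Time Off — status temporary ✗ (requires full-time or seasonal) → not eligible.
Flexible Spending Account — status temporary ✓; service 140 days ≥ 120 days ✓; age 40 ≥ 21 ✓ → eligible.
Paid Parental Leave — status temporary ✗ (requires full-time or seasonal) → not eligible.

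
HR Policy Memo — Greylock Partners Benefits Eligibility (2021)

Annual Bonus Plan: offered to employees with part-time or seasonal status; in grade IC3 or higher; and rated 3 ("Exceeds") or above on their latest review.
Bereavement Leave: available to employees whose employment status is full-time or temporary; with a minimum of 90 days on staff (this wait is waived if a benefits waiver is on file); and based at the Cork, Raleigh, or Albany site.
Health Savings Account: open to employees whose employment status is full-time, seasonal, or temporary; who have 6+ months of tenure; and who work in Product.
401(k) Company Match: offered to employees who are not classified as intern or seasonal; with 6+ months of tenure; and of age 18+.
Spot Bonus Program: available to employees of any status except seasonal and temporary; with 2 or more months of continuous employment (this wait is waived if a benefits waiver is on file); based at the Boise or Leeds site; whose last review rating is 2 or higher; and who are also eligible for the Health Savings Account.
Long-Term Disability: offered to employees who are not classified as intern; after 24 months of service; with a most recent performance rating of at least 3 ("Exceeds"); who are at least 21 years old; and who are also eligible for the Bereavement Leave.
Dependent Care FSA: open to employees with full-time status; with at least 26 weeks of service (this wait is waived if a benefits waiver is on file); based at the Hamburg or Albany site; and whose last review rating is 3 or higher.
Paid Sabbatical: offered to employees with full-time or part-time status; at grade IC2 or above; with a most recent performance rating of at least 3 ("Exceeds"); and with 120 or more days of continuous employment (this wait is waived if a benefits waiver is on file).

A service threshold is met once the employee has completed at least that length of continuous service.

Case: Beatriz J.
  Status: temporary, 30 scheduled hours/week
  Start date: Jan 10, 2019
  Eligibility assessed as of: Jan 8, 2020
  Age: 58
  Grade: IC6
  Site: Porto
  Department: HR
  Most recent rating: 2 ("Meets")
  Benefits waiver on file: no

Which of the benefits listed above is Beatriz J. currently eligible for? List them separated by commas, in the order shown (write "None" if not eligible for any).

Service from Jan 10, 2019 to Jan 8, 2020: 363 days.
Annual Bonus Plan — status temporary ✗ (requires part-time or seasonal) → not eligible.
Bereavement Leave — status temporary ✓; no waiver, service 363 days ≥ 90 days ✓; site Porto ✗ (not Cork, Raleigh, or Albany) → not eligible.
Health Savings Account — status temporary ✓; service 363 days ≥ 6 months (≈180 days) ✓; dept HR ✗ → not eligible.
401(k) Company Match — status temporary ✓ (not excluded); service 363 days ≥ 6 months (≈180 days) ✓; age 58 ≥ 18 ✓ → eligible.
Spot Bonus Program — status temporary ✗ (excluded) → not eligible.
Long-Term Disability — status temporary ✓ (not excluded); service 363 days < 24 months (≈720 days) ✗ → not eligible.
Dependent Care FSA — status temporary ✗ (requires full-time) → not eligible.
Paid Sabbatical — status temporary ✗ (requires full-time or part-time) → not eligible.

401(k) Company Match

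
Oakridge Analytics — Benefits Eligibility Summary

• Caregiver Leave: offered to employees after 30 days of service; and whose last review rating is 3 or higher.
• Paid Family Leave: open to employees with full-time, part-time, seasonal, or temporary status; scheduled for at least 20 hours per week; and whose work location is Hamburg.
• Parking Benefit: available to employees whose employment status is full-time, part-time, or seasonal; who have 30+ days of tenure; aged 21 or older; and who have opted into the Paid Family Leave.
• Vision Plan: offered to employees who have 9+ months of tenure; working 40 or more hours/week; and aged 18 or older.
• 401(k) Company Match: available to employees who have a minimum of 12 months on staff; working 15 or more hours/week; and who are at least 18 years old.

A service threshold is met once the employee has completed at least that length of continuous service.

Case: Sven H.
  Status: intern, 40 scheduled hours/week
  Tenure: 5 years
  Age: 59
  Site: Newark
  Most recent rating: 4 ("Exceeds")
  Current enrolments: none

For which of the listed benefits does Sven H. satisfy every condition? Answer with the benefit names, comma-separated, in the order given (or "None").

Caregiver Leave — service 5 years ≥ 30 days ✓; rating 4 ≥ 3 ✓ → eligible.
Paid Family Leave — status intern ✗ (requires full-time, part-time, seasonal, or temporary) → not eligible.
Parking Benefit — status intern ✗ (requires full-time, part-time, or seasonal) → not eligible.
Vision Plan — service 5 years ≥ 9 months (≈270 days) ✓; 40 hrs/wk ≥ 40 ✓; age 59 ≥ 18 ✓ → eligible.
401(k) Company Match — service 5 years ≥ 12 months (≈360 days) ✓; 40 hrs/wk ≥ 15 ✓; age 59 ≥ 18 ✓ → eligible.

Caregiver Leave, Vision Plan, 401(k) Company Match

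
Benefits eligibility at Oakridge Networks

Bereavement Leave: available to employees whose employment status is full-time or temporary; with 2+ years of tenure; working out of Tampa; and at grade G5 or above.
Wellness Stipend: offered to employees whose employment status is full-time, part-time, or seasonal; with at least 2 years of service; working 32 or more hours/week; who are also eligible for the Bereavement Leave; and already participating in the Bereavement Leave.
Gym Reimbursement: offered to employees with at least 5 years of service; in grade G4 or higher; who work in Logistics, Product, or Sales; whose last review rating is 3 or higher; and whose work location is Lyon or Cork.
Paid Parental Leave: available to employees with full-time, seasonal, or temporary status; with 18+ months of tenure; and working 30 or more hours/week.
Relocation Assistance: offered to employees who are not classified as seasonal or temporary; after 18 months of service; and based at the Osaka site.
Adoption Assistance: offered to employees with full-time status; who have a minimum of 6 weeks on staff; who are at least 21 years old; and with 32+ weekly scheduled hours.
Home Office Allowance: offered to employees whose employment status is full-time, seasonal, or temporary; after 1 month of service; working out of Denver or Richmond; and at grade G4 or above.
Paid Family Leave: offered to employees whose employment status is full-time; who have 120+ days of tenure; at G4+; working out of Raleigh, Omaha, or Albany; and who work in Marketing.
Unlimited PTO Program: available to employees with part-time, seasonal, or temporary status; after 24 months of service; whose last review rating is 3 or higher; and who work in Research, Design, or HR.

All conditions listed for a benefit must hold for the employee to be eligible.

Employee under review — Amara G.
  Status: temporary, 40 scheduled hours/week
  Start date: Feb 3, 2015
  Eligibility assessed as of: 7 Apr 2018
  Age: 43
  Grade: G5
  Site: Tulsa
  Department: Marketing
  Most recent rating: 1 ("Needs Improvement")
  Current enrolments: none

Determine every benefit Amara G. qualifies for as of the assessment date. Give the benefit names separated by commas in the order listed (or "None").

Paid Parental Leave

Service from Feb 3, 2015 to 7 Apr 2018: 1159 days.
Bereavement Leave — status temporary ✓; service 1159 days ≥ 2 years (≈730 days) ✓; site Tulsa ✗ (not Tampa) → not eligible.
Wellness Stipend — status temporary ✗ (requires full-time, part-time, or seasonal) → not eligible.
Gym Reimbursement — service 1159 days < 5 years (≈1825 days) ✗ → not eligible.
Paid Parental Leave — status temporary ✓; service 1159 days ≥ 18 months (≈540 days) ✓; 40 hrs/wk ≥ 30 ✓ → eligible.
Relocation Assistance — status temporary ✗ (excluded) → not eligible.
Adoption Assistance — status temporary ✗ (requires full-time) → not eligible.
Home Office Allowance — status temporary ✓; service 1159 days ≥ 1 month (≈30 days) ✓; site Tulsa ✗ (not Denver or Richmond) → not eligible.
Paid Family Leave — status temporary ✗ (requires full-time) → not eligible.
Unlimited PTO Program — status temporary ✓; service 1159 days ≥ 24 months (≈720 days) ✓; rating 1 < 3 ✗ → not eligible.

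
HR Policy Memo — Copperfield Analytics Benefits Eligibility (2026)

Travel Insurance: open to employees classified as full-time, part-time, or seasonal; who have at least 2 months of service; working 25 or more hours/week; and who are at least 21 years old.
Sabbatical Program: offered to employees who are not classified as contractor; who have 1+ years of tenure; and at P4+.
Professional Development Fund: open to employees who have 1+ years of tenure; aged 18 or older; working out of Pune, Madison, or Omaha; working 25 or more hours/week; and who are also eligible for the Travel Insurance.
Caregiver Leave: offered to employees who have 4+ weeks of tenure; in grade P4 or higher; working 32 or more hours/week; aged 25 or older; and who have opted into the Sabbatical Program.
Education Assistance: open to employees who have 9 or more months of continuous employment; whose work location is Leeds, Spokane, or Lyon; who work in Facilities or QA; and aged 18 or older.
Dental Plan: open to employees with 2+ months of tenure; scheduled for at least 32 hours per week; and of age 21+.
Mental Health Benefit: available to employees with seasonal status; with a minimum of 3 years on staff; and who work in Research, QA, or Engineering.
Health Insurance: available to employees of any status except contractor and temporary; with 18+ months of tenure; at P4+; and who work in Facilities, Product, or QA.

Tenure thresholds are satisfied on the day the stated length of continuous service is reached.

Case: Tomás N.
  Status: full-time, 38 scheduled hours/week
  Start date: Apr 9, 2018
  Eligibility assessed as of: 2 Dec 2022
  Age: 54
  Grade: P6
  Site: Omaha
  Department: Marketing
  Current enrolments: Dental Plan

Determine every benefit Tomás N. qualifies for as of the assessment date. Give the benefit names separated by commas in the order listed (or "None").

Travel Insurance, Sabbatical Program, Professional Development Fund, Dental Plan

Service from Apr 9, 2018 to 2 Dec 2022: 1698 days.
Travel Insurance — status full-time ✓; service 1698 days ≥ 2 months (≈60 days) ✓; 38 hrs/wk ≥ 25 ✓; age 54 ≥ 21 ✓ → eligible.
Sabbatical Program — status full-time ✓ (not excluded); service 1698 days ≥ 1 year (≈365 days) ✓; grade P6 ≥ P4 ✓ → eligible.
Professional Development Fund — service 1698 days ≥ 1 year (≈365 days) ✓; age 54 ≥ 18 ✓; site Omaha ✓; 38 hrs/wk ≥ 25 ✓; eligible for Travel Insurance ✓ → eligible.
Caregiver Leave — service 1698 days ≥ 4 weeks (≈28 days) ✓; grade P6 ≥ P4 ✓; 38 hrs/wk ≥ 32 ✓; age 54 ≥ 25 ✓; not enrolled in Sabbatical Program ✗ → not eligible.
Education Assistance — service 1698 days ≥ 9 months (≈270 days) ✓; site Omaha ✗ (not Leeds, Spokane, or Lyon) → not eligible.
Dental Plan — service 1698 days ≥ 2 months (≈60 days) ✓; 38 hrs/wk ≥ 32 ✓; age 54 ≥ 21 ✓ → eligible.
Mental Health Benefit — status full-time ✗ (requires seasonal) → not eligible.
Health Insurance — status full-time ✓ (not excluded); service 1698 days ≥ 18 months (≈540 days) ✓; grade P6 ≥ P4 ✓; dept Marketing ✗ → not eligible.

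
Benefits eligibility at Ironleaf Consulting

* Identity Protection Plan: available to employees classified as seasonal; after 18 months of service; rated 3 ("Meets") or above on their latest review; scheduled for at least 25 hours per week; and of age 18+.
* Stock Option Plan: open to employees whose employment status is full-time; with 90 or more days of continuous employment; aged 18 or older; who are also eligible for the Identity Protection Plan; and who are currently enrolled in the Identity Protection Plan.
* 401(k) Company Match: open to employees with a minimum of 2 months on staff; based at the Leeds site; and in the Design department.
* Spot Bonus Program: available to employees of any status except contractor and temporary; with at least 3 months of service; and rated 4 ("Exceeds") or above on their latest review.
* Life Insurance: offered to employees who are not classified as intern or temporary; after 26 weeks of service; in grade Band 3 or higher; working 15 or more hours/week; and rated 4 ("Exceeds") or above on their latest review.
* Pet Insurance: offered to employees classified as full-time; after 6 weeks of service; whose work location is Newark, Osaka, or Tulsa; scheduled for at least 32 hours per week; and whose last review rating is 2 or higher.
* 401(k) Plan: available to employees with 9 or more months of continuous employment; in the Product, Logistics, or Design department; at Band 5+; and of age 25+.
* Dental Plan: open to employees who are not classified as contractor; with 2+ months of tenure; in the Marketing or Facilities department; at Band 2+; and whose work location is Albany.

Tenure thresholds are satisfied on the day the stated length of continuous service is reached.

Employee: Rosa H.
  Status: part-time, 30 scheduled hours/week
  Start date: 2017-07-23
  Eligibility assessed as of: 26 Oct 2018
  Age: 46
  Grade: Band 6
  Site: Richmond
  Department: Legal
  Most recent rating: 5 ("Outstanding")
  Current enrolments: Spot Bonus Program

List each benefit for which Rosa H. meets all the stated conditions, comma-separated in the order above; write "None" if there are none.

Spot Bonus Program, Life Insurance

Service from 2017-07-23 to 26 Oct 2018: 460 days.
Identity Protection Plan — status part-time ✗ (requires seasonal) → not eligible.
Stock Option Plan — status part-time ✗ (requires full-time) → not eligible.
401(k) Company Match — service 460 days ≥ 2 months (≈60 days) ✓; site Richmond ✗ (not Leeds) → not eligible.
Spot Bonus Program — status part-time ✓ (not excluded); service 460 days ≥ 3 months (≈90 days) ✓; rating 5 ≥ 4 ✓ → eligible.
Life Insurance — status part-time ✓ (not excluded); service 460 days ≥ 26 weeks (≈182 days) ✓; grade Band 6 ≥ Band 3 ✓; 30 hrs/wk ≥ 15 ✓; rating 5 ≥ 4 ✓ → eligible.
Pet Insurance — status part-time ✗ (requires full-time) → not eligible.
401(k) Plan — service 460 days ≥ 9 months (≈270 days) ✓; dept Legal ✗ → not eligible.
Dental Plan — status part-time ✓ (not excluded); service 460 days ≥ 2 months (≈60 days) ✓; dept Legal ✗ → not eligible.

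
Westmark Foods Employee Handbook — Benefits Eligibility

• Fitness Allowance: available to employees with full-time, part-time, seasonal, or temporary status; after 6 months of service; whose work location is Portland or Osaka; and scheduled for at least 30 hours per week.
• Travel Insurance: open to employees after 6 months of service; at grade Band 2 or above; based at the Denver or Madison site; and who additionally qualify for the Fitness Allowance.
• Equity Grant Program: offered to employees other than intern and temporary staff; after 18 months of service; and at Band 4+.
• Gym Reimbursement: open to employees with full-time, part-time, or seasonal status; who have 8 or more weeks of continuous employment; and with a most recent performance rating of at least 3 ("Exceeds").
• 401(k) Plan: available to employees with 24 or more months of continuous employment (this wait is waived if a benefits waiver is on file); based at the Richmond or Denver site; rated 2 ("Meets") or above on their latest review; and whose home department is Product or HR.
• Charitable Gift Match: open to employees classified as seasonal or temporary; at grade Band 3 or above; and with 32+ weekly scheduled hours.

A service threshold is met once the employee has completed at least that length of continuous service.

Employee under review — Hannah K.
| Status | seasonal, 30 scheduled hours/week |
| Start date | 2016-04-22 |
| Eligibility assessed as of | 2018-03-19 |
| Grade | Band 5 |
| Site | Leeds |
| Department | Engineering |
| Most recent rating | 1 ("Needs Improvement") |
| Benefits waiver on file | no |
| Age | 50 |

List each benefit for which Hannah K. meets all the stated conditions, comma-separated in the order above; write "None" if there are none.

Equity Grant Program

Service from 2016-04-22 to 2018-03-19: 696 days.
Fitness Allowance — status seasonal ✓; service 696 days ≥ 6 months (≈180 days) ✓; site Leeds ✗ (not Portland or Osaka) → not eligible.
Travel Insurance — service 696 days ≥ 6 months (≈180 days) ✓; grade Band 5 ≥ Band 2 ✓; site Leeds ✗ (not Denver or Madison) → not eligible.
Equity Grant Program — status seasonal ✓ (not excluded); service 696 days ≥ 18 months (≈540 days) ✓; grade Band 5 ≥ Band 4 ✓ → eligible.
Gym Reimbursement — status seasonal ✓; service 696 days ≥ 8 weeks (≈56 days) ✓; rating 1 < 3 ✗ → not eligible.
401(k) Plan — no waiver, service 696 days < 24 months (≈720 days) ✗ → not eligible.
Charitable Gift Match — status seasonal ✓; grade Band 5 ≥ Band 3 ✓; 30 hrs/wk < 32 ✗ → not eligible.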